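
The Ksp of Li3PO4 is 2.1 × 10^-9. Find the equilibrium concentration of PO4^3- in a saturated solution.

Li3PO4(s) ⇌ 3 Li^+ + PO4^3-
Ksp = [Li^+]^3[PO4^3-]
If s mol/L of Li3PO4 dissolves, [Li^+] = 3s and [PO4^3-] = s.
So Ksp = (3s)^3 × s = 27s^4
s^4 = 2.1 × 10^-9 / 27, so s = 2.97 × 10^-3 M
[PO4^3-] = s = 3.0 × 10^-3 M

[PO4^3-] ≈ 3.0 × 10^-3 M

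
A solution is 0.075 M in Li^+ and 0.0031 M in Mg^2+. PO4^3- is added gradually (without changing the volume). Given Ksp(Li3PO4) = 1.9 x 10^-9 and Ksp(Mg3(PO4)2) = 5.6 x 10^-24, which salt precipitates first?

Mg3(PO4)2

Precipitation of each salt starts when its ion product equals its Ksp.
For Li3PO4: 1.9 x 10^-9 = (0.075)^3 × [PO4^3-]  ⇒  [PO4^3-] = 4.5 × 10^-6 M.
For Mg3(PO4)2: 5.6 x 10^-24 = (0.0031)^3 × [PO4^3-]^2  ⇒  [PO4^3-] = 1.4 x 10^-8 M.
The salt with the lower threshold [PO4^3-] precipitates first: Mg3(PO4)2.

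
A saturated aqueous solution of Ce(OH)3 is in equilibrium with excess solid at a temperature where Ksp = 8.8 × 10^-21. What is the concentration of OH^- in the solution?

Ce(OH)3(s) ⇌ Ce^3+(aq) + 3 OH^-(aq)
Ksp = [Ce^3+][OH^-]^3
With molar solubility s: [Ce^3+] = s, [OH^-] = 3s.
So Ksp = s × (3s)^3 = 27s^4
s^4 = 8.8 × 10^-21 / 27, so s = 4.25 × 10^-6 M
[OH^-] = 3s = 1.3 × 10^-5 M

[OH^-] ≈ 1.3 × 10^-5 M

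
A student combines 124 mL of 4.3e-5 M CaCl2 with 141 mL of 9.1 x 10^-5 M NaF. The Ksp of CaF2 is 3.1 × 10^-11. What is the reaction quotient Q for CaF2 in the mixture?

Total volume = 124 + 141 = 265 mL.
[Ca^2+] = 4.3 × 10^-5 × (124/265) = 2.01 x 10^-5 M
[F^-] = 9.1 × 10^-5 × (141/265) = 4.84 x 10^-5 M
CaF2(s) ⇌ Ca^2+(aq) + 2 F^-(aq), so Q = [Ca^2+][F^-]^2
Q = (2.01 × 10^-5)(4.84 × 10^-5)^2 = 4.7 x 10^-14
Q < Ksp, so no precipitate of CaF2 forms.

Q ≈ 4.7e-14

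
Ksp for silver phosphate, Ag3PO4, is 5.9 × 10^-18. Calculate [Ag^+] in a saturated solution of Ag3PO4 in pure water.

Ag3PO4(s) ⇌ 3 Ag^+ + PO4^3-
Ksp = [Ag^+]^3[PO4^3-]
Let s = molar solubility. Then [Ag^+] = 3s and [PO4^3-] = s.
Substituting: Ksp = (3s)^3s = 27s^4
s^4 = 5.9 × 10^-18 / 27, so s = 2.16 × 10^-5 M
[Ag^+] = 3s = 6.5 x 10^-5 M

[Ag^+] = 6.5 × 10^-5 M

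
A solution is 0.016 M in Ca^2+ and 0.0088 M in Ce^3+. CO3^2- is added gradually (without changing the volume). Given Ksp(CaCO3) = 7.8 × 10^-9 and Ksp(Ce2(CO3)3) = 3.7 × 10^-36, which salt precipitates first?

Precipitation of each salt starts when its ion product equals its Ksp.
For CaCO3: 7.8 × 10^-9 = 0.016 × [CO3^2-]  ⇒  [CO3^2-] = 4.9 x 10^-7 M.
For Ce2(CO3)3: 3.7 × 10^-36 = (0.0088)^2 × [CO3^2-]^3  ⇒  [CO3^2-] = 3.6 x 10^-11 M.
The salt with the lower threshold [CO3^2-] precipitates first: Ce2(CO3)3.

Ce2(CO3)3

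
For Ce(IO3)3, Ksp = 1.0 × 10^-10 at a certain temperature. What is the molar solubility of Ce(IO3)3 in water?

s = 1.4e-3 M

Ce(IO3)3(s) ⇌ Ce^3+(aq) + 3 IO3^-(aq)
Ksp = [Ce^3+][IO3^-]^3
If s mol/L of Ce(IO3)3 dissolves, [Ce^3+] = s and [IO3^-] = 3s.
So Ksp = s × (3s)^3 = 27s^4
Solving, s = (1.0 × 10^-10/27)^(1/4) = 1.4 × 10^-3 M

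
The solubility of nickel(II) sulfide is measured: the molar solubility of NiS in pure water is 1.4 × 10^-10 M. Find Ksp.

2.0e-20

NiS(s) <=> Ni^2+ + S^2-
Let s = molar solubility. Then [Ni^2+] = s and [S^2-] = s.
Ksp = [Ni^2+][S^2-]
Ksp = (s)(s) = s^2
Ksp = (1.4 × 10^-10)^2 = 2.0 x 10^-20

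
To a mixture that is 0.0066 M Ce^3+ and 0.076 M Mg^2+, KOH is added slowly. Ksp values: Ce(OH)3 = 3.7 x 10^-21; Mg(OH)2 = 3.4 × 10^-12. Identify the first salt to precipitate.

Each salt begins to precipitate when Q = Ksp, i.e. when [OH^-] reaches its threshold.
For Ce(OH)3: 3.7 x 10^-21 = 0.0066 × [OH^-]^3  ⇒  [OH^-] = 8.2 × 10^-7 M.
For Mg(OH)2: 3.4 × 10^-12 = 0.076 × [OH^-]^2  ⇒  [OH^-] = 6.7 × 10^-6 M.
The salt with the lower threshold [OH^-] precipitates first: Ce(OH)3.

Ce(OH)3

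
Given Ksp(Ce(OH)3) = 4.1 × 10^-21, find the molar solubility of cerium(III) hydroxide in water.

Ce(OH)3(s) ⇌ Ce^3+ + 3 OH^-
Ksp = [Ce^3+][OH^-]^3
Let s = molar solubility. Then [Ce^3+] = s and [OH^-] = 3s.
Ksp = s(3s)^3 = 27s^4
Solving, s = (4.1 × 10^-21/27)^(1/4) = 3.5 × 10^-6 M

s = 3.5 x 10^-6 M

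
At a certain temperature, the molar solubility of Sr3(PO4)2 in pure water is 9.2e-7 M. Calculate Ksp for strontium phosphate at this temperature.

Sr3(PO4)2(s) ⇌ 3 Sr^2+(aq) + 2 PO4^3-(aq)
Let s = molar solubility. Then [Sr^2+] = 3s and [PO4^3-] = 2s.
Ksp = [Sr^2+]^3[PO4^3-]^2
Substituting: Ksp = (3s)^3(2s)^2 = 108s^5
With s = 9.2 x 10^-7: Ksp = 7.1 × 10^-29

7.1 × 10^-29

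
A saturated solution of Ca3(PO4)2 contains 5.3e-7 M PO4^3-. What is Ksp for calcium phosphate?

Ksp ≈ 1.4e-31

Ca3(PO4)2(s) ⇌ 3 Ca^2+ + 2 PO4^3-
Stoichiometry gives [Ca^2+] = (3/2)[PO4^3-] = 7.95 × 10^-7 M.
Ksp = [Ca^2+]^3[PO4^3-]^2
Ksp = (7.95 × 10^-7)^3 × (5.3 × 10^-7)^2 = 1.4 x 10^-31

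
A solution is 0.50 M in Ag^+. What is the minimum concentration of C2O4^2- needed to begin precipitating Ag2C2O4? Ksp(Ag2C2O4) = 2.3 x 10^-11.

Ag2C2O4(s) ⇌ 2 Ag^+ + C2O4^2-
Ksp = [Ag^+]^2[C2O4^2-]
Precipitation begins when Q = Ksp. With [Ag^+] = 0.50 M:
2.3 x 10^-11 = (0.50)^2 × [C2O4^2-]
[C2O4^2-] = (2.3 x 10^-11 / 2.50 × 10^-1) = 9.2 × 10^-11 M

[C2O4^2-] ≈ 9.2e-11 M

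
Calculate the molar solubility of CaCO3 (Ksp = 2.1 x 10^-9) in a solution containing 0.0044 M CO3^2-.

CaCO3(s) ⇌ Ca^2+ + CO3^2-
Ksp = [Ca^2+][CO3^2-]
If s mol/L dissolves here, [Ca^2+] = s, [CO3^2-] = 0.0044 + s ≈ 0.0044 (Ksp is small, so little additional dissolves).
Ksp ≈ s × 0.0044
s = 4.8 × 10^-7 M
Check: s = 4.8 x 10^-7 ≪ 0.0044, so the approximation is valid.

s = 4.8e-7 M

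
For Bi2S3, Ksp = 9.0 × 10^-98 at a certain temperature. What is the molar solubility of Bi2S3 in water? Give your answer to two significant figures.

Bi2S3(s) ⇌ 2 Bi^3+ + 3 S^2-
Ksp = [Bi^3+]^2[S^2-]^3
For each mole of Bi2S3 that dissolves: [Bi^3+] = 2s, [S^2-] = 3s.
So Ksp = (2s)^2 × (3s)^3 = 108s^5
s = (9.0 × 10^-98 / 108)^(1/5) = 1.5 x 10^-20 M

1.5 x 10^-20 M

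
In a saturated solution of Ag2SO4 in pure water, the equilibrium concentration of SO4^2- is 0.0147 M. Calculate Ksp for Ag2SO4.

Ksp ≈ 1.27e-5

Ag2SO4(s) ⇌ 2 Ag^+ + SO4^2-
Stoichiometry gives [Ag^+] = (2/1)[SO4^2-] = 2.940 × 10^-2 M.
Ksp = [Ag^+]^2[SO4^2-]
Ksp = (2.940 × 10^-2)^2 × 1.47 × 10^-2 = 1.27 × 10^-5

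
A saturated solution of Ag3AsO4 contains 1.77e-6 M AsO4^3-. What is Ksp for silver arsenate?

Ksp ≈ 2.65e-22

Ag3AsO4(s) ⇌ 3 Ag^+(aq) + AsO4^3-(aq)
Stoichiometry gives [Ag^+] = (3/1)[AsO4^3-] = 5.310 x 10^-6 M.
Ksp = [Ag^+]^3[AsO4^3-]
Ksp = (5.310 x 10^-6)^3 × 1.77 × 10^-6 = 2.65 × 10^-22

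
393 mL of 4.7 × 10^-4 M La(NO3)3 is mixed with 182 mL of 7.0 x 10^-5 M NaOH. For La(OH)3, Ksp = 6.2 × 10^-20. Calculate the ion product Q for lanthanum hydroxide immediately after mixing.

3.5 × 10^-18

Total volume = 393 + 182 = 575 mL.
[La^3+] = 4.7 × 10^-4 × (393/575) = 3.21 x 10^-4 M
[OH^-] = 7.0 x 10^-5 × (182/575) = 2.22 x 10^-5 M
La(OH)3(s) ⇌ La^3+(aq) + 3 OH^-(aq), so Q = [La^3+][OH^-]^3
Q = (3.21 × 10^-4)(2.22 × 10^-5)^3 = 3.5 × 10^-18
Q > Ksp, so La(OH)3 will precipitate.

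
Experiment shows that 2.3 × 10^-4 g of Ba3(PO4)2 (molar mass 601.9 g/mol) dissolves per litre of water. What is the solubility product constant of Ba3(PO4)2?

Molar solubility s = (2.3 × 10^-4 g/L) / (601.9 g/mol) = 3.82 × 10^-7 M.
Ba3(PO4)2(s) <=> 3 Ba^2+ + 2 PO4^3-
With molar solubility s: [Ba^2+] = 3s, [PO4^3-] = 2s.
Ksp = [Ba^2+]^3[PO4^3-]^2
Substituting: Ksp = (3s)^3(2s)^2 = 108s^5
With s = 3.82 × 10^-7: Ksp = 8.8 × 10^-31

Ksp ≈ 8.8 x 10^-31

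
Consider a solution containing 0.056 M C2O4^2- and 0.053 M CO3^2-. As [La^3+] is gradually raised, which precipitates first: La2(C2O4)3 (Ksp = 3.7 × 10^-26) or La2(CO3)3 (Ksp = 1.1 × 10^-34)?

Each salt begins to precipitate when Q = Ksp, i.e. when [La^3+] reaches its threshold.
For La2(C2O4)3: 3.7 × 10^-26 = (0.056)^3 × [La^3+]^2  ⇒  [La^3+] = 1.5 × 10^-11 M.
For La2(CO3)3: 1.1 × 10^-34 = (0.053)^3 × [La^3+]^2  ⇒  [La^3+] = 8.6 x 10^-16 M.
The salt with the lower threshold [La^3+] precipitates first: La2(CO3)3.

La2(CO3)3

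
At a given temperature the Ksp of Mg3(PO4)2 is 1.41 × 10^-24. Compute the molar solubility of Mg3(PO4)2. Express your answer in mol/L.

s = 6.66 × 10^-6 M

Mg3(PO4)2(s) ⇌ 3 Mg^2+(aq) + 2 PO4^3-(aq)
Ksp = [Mg^2+]^3[PO4^3-]^2
With molar solubility s: [Mg^2+] = 3s, [PO4^3-] = 2s.
So Ksp = (3s)^3 × (2s)^2 = 108s^5
Solving, s = (1.41 × 10^-24/108)^(1/5) = 6.66 x 10^-6 M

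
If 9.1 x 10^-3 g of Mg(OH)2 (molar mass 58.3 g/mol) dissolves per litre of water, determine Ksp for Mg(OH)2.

Molar solubility s = (9.1 × 10^-3 g/L) / (58.3 g/mol) = 1.56 × 10^-4 M.
Mg(OH)2(s) ⇌ Mg^2+ + 2 OH^-
If s mol/L of Mg(OH)2 dissolves, [Mg^2+] = s and [OH^-] = 2s.
Ksp = [Mg^2+][OH^-]^2
Ksp = s(2s)^2 = 4s^3
With s = 1.56 x 10^-4: Ksp = 1.5 × 10^-11

Ksp = 1.5e-11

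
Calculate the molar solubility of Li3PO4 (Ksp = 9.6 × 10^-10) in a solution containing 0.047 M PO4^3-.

s = 9.1 x 10^-4 M

Li3PO4(s) ⇌ 3 Li^+(aq) + PO4^3-(aq)
Ksp = [Li^+]^3[PO4^3-]
Let s be the molar solubility in this solution. [Li^+] = 3s, [PO4^3-] = 0.047 + s ≈ 0.047 (Ksp is small, so little additional dissolves).
Ksp ≈ (3s)^3 × 0.047
s = 9.1 × 10^-4 M
Check: s = 9.1 × 10^-4 ≪ 0.047, so the approximation is valid.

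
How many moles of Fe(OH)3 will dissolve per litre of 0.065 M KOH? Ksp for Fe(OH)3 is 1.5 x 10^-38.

s = 5.5 x 10^-35 M

Fe(OH)3(s) ⇌ Fe^3+ + 3 OH^-
Ksp = [Fe^3+][OH^-]^3
If s mol/L dissolves here, [Fe^3+] = s, [OH^-] = 0.065 + 3s ≈ 0.065 (since OH^- from KOH dominates).
Ksp ≈ s × (0.065)^3
s = 5.5 × 10^-35 M
Check: 3s = 1.6 x 10^-34 ≪ 0.065, so the approximation is valid.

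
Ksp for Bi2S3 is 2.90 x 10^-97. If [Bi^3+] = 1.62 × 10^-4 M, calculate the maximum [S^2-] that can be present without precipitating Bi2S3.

[S^2-] ≈ 2.23e-30 M

Bi2S3(s) ⇌ 2 Bi^3+ + 3 S^2-
Ksp = [Bi^3+]^2[S^2-]^3
Precipitation begins when Q = Ksp. With [Bi^3+] = 1.62 × 10^-4 M:
2.90 x 10^-97 = (1.62 × 10^-4)^2 × [S^2-]^3
[S^2-] = (2.90 x 10^-97 / 2.624 x 10^-8)^(1/3) = 2.23 x 10^-30 M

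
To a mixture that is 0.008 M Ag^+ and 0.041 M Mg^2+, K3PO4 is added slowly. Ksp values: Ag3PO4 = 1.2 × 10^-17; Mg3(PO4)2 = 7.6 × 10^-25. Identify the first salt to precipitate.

Ag3PO4

Precipitation of each salt starts when its ion product equals its Ksp.
For Ag3PO4: 1.2 × 10^-17 = (0.008)^3 × [PO4^3-]  ⇒  [PO4^3-] = 2.3 x 10^-11 M.
For Mg3(PO4)2: 7.6 × 10^-25 = (0.041)^3 × [PO4^3-]^2  ⇒  [PO4^3-] = 1.1 × 10^-10 M.
The salt with the lower threshold [PO4^3-] precipitates first: Ag3PO4.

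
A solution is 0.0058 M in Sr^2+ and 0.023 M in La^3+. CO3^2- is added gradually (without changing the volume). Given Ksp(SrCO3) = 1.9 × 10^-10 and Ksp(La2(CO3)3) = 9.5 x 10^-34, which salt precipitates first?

La2(CO3)3

Precipitation of each salt starts when its ion product equals its Ksp.
For SrCO3: 1.9 × 10^-10 = 0.0058 × [CO3^2-]  ⇒  [CO3^2-] = 3.3 × 10^-8 M.
For La2(CO3)3: 9.5 x 10^-34 = (0.023)^2 × [CO3^2-]^3  ⇒  [CO3^2-] = 1.2 × 10^-10 M.
The salt with the lower threshold [CO3^2-] precipitates first: La2(CO3)3.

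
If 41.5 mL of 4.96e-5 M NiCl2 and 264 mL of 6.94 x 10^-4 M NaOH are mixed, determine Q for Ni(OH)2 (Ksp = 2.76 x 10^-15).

Total volume = 41.5 + 264 = 305.5 mL.
[Ni^2+] = 4.96 × 10^-5 × (41.5/305.5) = 6.738 × 10^-6 M
[OH^-] = 6.94 x 10^-4 × (264/305.5) = 5.997 x 10^-4 M
Ni(OH)2(s) ⇌ Ni^2+ + 2 OH^-, so Q = [Ni^2+][OH^-]^2
Q = (6.738 × 10^-6)(5.997 × 10^-4)^2 = 2.42 × 10^-12
Q > Ksp, so Ni(OH)2 will precipitate.

Q = 2.42 × 10^-12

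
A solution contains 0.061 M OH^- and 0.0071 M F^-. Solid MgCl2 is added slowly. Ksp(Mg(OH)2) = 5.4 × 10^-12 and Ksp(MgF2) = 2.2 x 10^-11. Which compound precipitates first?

Each salt begins to precipitate when Q = Ksp, i.e. when [Mg^2+] reaches its threshold.
For Mg(OH)2: 5.4 × 10^-12 = (0.061)^2 × [Mg^2+]  ⇒  [Mg^2+] = 1.5 × 10^-9 M.
For MgF2: 2.2 x 10^-11 = (0.0071)^2 × [Mg^2+]  ⇒  [Mg^2+] = 4.4 × 10^-7 M.
The salt with the lower threshold [Mg^2+] precipitates first: Mg(OH)2.

Mg(OH)2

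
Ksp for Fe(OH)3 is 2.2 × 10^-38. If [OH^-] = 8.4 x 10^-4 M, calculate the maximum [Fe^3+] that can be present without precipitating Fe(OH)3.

Fe(OH)3(s) <=> Fe^3+ + 3 OH^-
Ksp = [Fe^3+][OH^-]^3
Precipitation begins when Q = Ksp. With [OH^-] = 8.4 x 10^-4 M:
2.2 × 10^-38 = (8.4 x 10^-4)^3 × [Fe^3+]
[Fe^3+] = (2.2 × 10^-38 / 5.93 × 10^-10) = 3.7 x 10^-29 M

3.7e-29 M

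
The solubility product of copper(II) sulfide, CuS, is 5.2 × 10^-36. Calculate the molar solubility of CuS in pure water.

CuS(s) <=> Cu^2+ + S^2-
Ksp = [Cu^2+][S^2-]
If s mol/L of CuS dissolves, [Cu^2+] = s and [S^2-] = s.
Ksp = s^2
s = (5.2 × 10^-36)^(1/2) = 2.3 × 10^-18 M

s = 2.3 x 10^-18 M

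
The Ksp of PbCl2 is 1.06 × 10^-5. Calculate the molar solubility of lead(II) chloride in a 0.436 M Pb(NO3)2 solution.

s ≈ 2.47 × 10^-3 M

PbCl2(s) <=> Pb^2+ + 2 Cl^-
Ksp = [Pb^2+][Cl^-]^2
Let s be the molar solubility in this solution. [Pb^2+] = 0.436 + s ≈ 0.436, [Cl^-] = 2s (Ksp is small, so little additional dissolves).
Ksp ≈ 0.436 × (2s)^2
s = 2.47 × 10^-3 M
Check: s = 2.5 × 10^-3 ≪ 0.436, so the approximation is valid.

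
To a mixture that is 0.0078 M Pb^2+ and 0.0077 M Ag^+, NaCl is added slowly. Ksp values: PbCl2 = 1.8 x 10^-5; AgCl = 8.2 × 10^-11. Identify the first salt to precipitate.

Each salt begins to precipitate when Q = Ksp, i.e. when [Cl^-] reaches its threshold.
For PbCl2: 1.8 x 10^-5 = 0.0078 × [Cl^-]^2  ⇒  [Cl^-] = 4.8 x 10^-2 M.
For AgCl: 8.2 × 10^-11 = 0.0077 × [Cl^-]  ⇒  [Cl^-] = 1.1 × 10^-8 M.
The salt with the lower threshold [Cl^-] precipitates first: AgCl.

AgCl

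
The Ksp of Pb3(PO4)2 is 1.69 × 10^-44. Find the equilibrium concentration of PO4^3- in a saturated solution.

1.38 × 10^-9 M

Pb3(PO4)2(s) ⇌ 3 Pb^2+(aq) + 2 PO4^3-(aq)
Ksp = [Pb^2+]^3[PO4^3-]^2
With molar solubility s: [Pb^2+] = 3s, [PO4^3-] = 2s.
Ksp = (3s)^3(2s)^2 = 108s^5
s = (1.69 × 10^-44 / 108)^(1/5) = 6.901 × 10^-10 M
[PO4^3-] = 2s = 1.38 x 10^-9 M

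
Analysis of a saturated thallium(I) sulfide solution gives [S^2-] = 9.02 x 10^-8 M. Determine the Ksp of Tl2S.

Tl2S(s) <=> 2 Tl^+(aq) + S^2-(aq)
Stoichiometry gives [Tl^+] = (2/1)[S^2-] = 1.804 x 10^-7 M.
Ksp = [Tl^+]^2[S^2-]
Ksp = (1.804 x 10^-7)^2 × 9.02 x 10^-8 = 2.94 × 10^-21

2.94 × 10^-21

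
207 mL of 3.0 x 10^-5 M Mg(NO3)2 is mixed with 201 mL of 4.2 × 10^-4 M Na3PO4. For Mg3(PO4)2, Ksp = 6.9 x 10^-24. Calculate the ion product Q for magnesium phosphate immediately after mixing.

Total volume = 207 + 201 = 408 mL.
[Mg^2+] = 3.0 × 10^-5 × (207/408) = 1.52 × 10^-5 M
[PO4^3-] = 4.2 × 10^-4 × (201/408) = 2.07 x 10^-4 M
Mg3(PO4)2(s) ⇌ 3 Mg^2+(aq) + 2 PO4^3-(aq), so Q = [Mg^2+]^3[PO4^3-]^2
Q = (1.52 x 10^-5)^3(2.07 x 10^-4)^2 = 1.5 x 10^-22
Q > Ksp, so Mg3(PO4)2 will precipitate.

Q = 1.5 × 10^-22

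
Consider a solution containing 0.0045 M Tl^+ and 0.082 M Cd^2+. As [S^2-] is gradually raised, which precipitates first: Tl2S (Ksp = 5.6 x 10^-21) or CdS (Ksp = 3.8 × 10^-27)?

CdS

Each salt begins to precipitate when Q = Ksp, i.e. when [S^2-] reaches its threshold.
For Tl2S: 5.6 x 10^-21 = (0.0045)^2 × [S^2-]  ⇒  [S^2-] = 2.8 x 10^-16 M.
For CdS: 3.8 × 10^-27 = 0.082 × [S^2-]  ⇒  [S^2-] = 4.6 × 10^-26 M.
The salt with the lower threshold [S^2-] precipitates first: CdS.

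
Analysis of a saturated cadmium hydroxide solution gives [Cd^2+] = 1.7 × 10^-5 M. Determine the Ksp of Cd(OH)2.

2.0e-14

Cd(OH)2(s) ⇌ Cd^2+(aq) + 2 OH^-(aq)
Stoichiometry gives [OH^-] = (2/1)[Cd^2+] = 3.40 × 10^-5 M.
Ksp = [Cd^2+][OH^-]^2
Ksp = 1.7 × 10^-5 × (3.40 x 10^-5)^2 = 2.0 x 10^-14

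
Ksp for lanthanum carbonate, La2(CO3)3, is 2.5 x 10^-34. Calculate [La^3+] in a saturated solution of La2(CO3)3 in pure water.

La2(CO3)3(s) ⇌ 2 La^3+(aq) + 3 CO3^2-(aq)
Ksp = [La^3+]^2[CO3^2-]^3
With molar solubility s: [La^3+] = 2s, [CO3^2-] = 3s.
Substituting: Ksp = (2s)^2(3s)^3 = 108s^5
s = (2.5 x 10^-34 / 108)^(1/5) = 7.46 × 10^-8 M
[La^3+] = 2s = 1.5 x 10^-7 M

[La^3+] = 1.5 × 10^-7 M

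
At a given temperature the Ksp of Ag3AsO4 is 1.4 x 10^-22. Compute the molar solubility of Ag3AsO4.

1.5 × 10^-6 M

Ag3AsO4(s) ⇌ 3 Ag^+ + AsO4^3-
Ksp = [Ag^+]^3[AsO4^3-]
For each mole of Ag3AsO4 that dissolves: [Ag^+] = 3s, [AsO4^3-] = s.
Substituting: Ksp = (3s)^3s = 27s^4
Solving, s = (1.4 x 10^-22/27)^(1/4) = 1.5 x 10^-6 M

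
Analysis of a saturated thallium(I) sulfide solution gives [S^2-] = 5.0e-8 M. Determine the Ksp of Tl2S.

Ksp ≈ 5.0 x 10^-22

Tl2S(s) ⇌ 2 Tl^+ + S^2-
Stoichiometry gives [Tl^+] = (2/1)[S^2-] = 1.00 × 10^-7 M.
Ksp = [Tl^+]^2[S^2-]
Ksp = (1.00 × 10^-7)^2 × 5.0 × 10^-8 = 5.0 × 10^-22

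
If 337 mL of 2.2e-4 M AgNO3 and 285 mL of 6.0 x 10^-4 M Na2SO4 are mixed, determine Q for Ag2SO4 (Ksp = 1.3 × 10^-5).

Total volume = 337 + 285 = 622 mL.
[Ag^+] = 2.2 × 10^-4 × (337/622) = 1.19 × 10^-4 M
[SO4^2-] = 6.0 × 10^-4 × (285/622) = 2.75 x 10^-4 M
Ag2SO4(s) <=> 2 Ag^+(aq) + SO4^2-(aq), so Q = [Ag^+]^2[SO4^2-]
Q = (1.19 × 10^-4)^2(2.75 × 10^-4) = 3.9 × 10^-12
Q < Ksp, so no precipitate of Ag2SO4 forms.

3.9e-12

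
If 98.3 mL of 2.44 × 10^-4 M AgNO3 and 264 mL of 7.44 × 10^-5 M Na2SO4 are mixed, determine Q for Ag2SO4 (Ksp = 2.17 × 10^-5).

2.38 × 10^-13

Total volume = 98.3 + 264 = 362.3 mL.
[Ag^+] = 2.44 x 10^-4 × (98.3/362.3) = 6.620 x 10^-5 M
[SO4^2-] = 7.44 × 10^-5 × (264/362.3) = 5.421 x 10^-5 M
Ag2SO4(s) ⇌ 2 Ag^+(aq) + SO4^2-(aq), so Q = [Ag^+]^2[SO4^2-]
Q = (6.620 x 10^-5)^2(5.421 x 10^-5) = 2.38 × 10^-13
Q < Ksp, so no precipitate of Ag2SO4 forms.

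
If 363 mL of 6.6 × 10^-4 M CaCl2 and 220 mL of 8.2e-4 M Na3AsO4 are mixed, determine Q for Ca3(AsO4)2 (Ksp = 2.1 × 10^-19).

6.6 x 10^-18

Total volume = 363 + 220 = 583 mL.
[Ca^2+] = 6.6 × 10^-4 × (363/583) = 4.11 × 10^-4 M
[AsO4^3-] = 8.2 × 10^-4 × (220/583) = 3.09 × 10^-4 M
Ca3(AsO4)2(s) <=> 3 Ca^2+(aq) + 2 AsO4^3-(aq), so Q = [Ca^2+]^3[AsO4^3-]^2
Q = (4.11 × 10^-4)^3(3.09 x 10^-4)^2 = 6.6 x 10^-18
Q > Ksp, so Ca3(AsO4)2 will precipitate.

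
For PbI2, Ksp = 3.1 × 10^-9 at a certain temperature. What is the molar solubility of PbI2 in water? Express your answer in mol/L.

s = 9.2 x 10^-4 M

PbI2(s) <=> Pb^2+(aq) + 2 I^-(aq)
Ksp = [Pb^2+][I^-]^2
For each mole of PbI2 that dissolves: [Pb^2+] = s, [I^-] = 2s.
Ksp = s(2s)^2 = 4s^3
s^3 = 3.1 × 10^-9 / 4, so s = 9.2 × 10^-4 M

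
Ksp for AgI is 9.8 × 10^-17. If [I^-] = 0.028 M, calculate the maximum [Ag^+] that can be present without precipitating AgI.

3.5e-15 M

AgI(s) <=> Ag^+(aq) + I^-(aq)
Ksp = [Ag^+][I^-]
Precipitation begins when Q = Ksp. With [I^-] = 0.028 M:
9.8 × 10^-17 = (0.028) × [Ag^+]
[Ag^+] = (9.8 × 10^-17 / 2.8 × 10^-2) = 3.5 × 10^-15 M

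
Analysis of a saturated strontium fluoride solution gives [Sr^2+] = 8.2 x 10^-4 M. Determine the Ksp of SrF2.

SrF2(s) ⇌ Sr^2+(aq) + 2 F^-(aq)
Stoichiometry gives [F^-] = (2/1)[Sr^2+] = 1.64 × 10^-3 M.
Ksp = [Sr^2+][F^-]^2
Ksp = 8.2 × 10^-4 × (1.64 x 10^-3)^2 = 2.2 × 10^-9

2.2e-9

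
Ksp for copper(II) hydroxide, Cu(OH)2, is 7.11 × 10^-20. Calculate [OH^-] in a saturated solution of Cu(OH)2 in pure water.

[OH^-] ≈ 5.22 × 10^-7 M

Cu(OH)2(s) ⇌ Cu^2+ + 2 OH^-
Ksp = [Cu^2+][OH^-]^2
For each mole of Cu(OH)2 that dissolves: [Cu^2+] = s, [OH^-] = 2s.
Ksp = s(2s)^2 = 4s^3
s^3 = 7.11 × 10^-20 / 4, so s = 2.610 × 10^-7 M
[OH^-] = 2s = 5.22 x 10^-7 M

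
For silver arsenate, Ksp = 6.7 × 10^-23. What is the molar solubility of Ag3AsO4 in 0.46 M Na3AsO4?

Ag3AsO4(s) <=> 3 Ag^+(aq) + AsO4^3-(aq)
Ksp = [Ag^+]^3[AsO4^3-]
Let s = moles of Ag3AsO4 that dissolve per litre. [Ag^+] = 3s, [AsO4^3-] = 0.46 + s ≈ 0.46 (common-ion effect: AsO4^3- is already 0.46 M).
Ksp ≈ (3s)^3 × 0.46
s = 1.8 x 10^-8 M
Check: s = 1.8 × 10^-8 ≪ 0.46, so the approximation is valid.

1.8e-8 M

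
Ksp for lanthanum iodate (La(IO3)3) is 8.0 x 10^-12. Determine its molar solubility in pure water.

s ≈ 7.4 x 10^-4 M

La(IO3)3(s) <=> La^3+ + 3 IO3^-
Ksp = [La^3+][IO3^-]^3
For each mole of La(IO3)3 that dissolves: [La^3+] = s, [IO3^-] = 3s.
Substituting: Ksp = s(3s)^3 = 27s^4
s^4 = 8.0 x 10^-12 / 27, so s = 7.4 × 10^-4 M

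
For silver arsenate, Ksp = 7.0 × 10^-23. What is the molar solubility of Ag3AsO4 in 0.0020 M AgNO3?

Ag3AsO4(s) ⇌ 3 Ag^+(aq) + AsO4^3-(aq)
Ksp = [Ag^+]^3[AsO4^3-]
Let s = moles of Ag3AsO4 that dissolve per litre. [Ag^+] = 0.0020 + 3s ≈ 0.0020, [AsO4^3-] = s (common-ion effect: Ag^+ is already 0.0020 M).
Ksp ≈ (0.0020)^3 × s
s = 8.8 x 10^-15 M
Check: 3s = 2.6 × 10^-14 ≪ 0.0020, so the approximation is valid.

8.8e-15 M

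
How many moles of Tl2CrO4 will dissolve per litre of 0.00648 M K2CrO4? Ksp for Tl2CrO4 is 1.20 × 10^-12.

s ≈ 6.80 x 10^-6 M

Tl2CrO4(s) ⇌ 2 Tl^+ + CrO4^2-
Ksp = [Tl^+]^2[CrO4^2-]
Let s = moles of Tl2CrO4 that dissolve per litre. [Tl^+] = 2s, [CrO4^2-] = 0.00648 + s ≈ 0.00648 (Ksp is small, so little additional dissolves).
Ksp ≈ (2s)^2 × 0.00648
s = 6.80 x 10^-6 M
Check: s = 6.8 × 10^-6 ≪ 0.00648, so the approximation is valid.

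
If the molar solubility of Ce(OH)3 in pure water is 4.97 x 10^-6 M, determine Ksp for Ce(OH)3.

Ksp ≈ 1.65 × 10^-20

Ce(OH)3(s) <=> Ce^3+ + 3 OH^-
For each mole of Ce(OH)3 that dissolves: [Ce^3+] = s, [OH^-] = 3s.
Ksp = [Ce^3+][OH^-]^3
Substituting: Ksp = s(3s)^3 = 27s^4
Ksp = 27 × (4.97 × 10^-6)^4 = 1.65 × 10^-20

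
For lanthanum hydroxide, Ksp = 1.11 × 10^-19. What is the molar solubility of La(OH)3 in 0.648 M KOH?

La(OH)3(s) <=> La^3+ + 3 OH^-
Ksp = [La^3+][OH^-]^3
If s mol/L dissolves here, [La^3+] = s, [OH^-] = 0.648 + 3s ≈ 0.648 (since OH^- from KOH dominates).
Ksp ≈ s × (0.648)^3
s = 4.08 × 10^-19 M
Check: 3s = 1.2 × 10^-18 ≪ 0.648, so the approximation is valid.

s = 4.08e-19 M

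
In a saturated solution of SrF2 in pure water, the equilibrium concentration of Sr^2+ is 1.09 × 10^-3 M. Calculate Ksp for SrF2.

Ksp ≈ 5.18 × 10^-9

SrF2(s) ⇌ Sr^2+ + 2 F^-
Stoichiometry gives [F^-] = (2/1)[Sr^2+] = 2.180 x 10^-3 M.
Ksp = [Sr^2+][F^-]^2
Ksp = 1.09 × 10^-3 × (2.180 × 10^-3)^2 = 5.18 × 10^-9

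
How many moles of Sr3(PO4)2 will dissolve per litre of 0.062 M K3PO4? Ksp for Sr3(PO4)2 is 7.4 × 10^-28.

Sr3(PO4)2(s) ⇌ 3 Sr^2+(aq) + 2 PO4^3-(aq)
Ksp = [Sr^2+]^3[PO4^3-]^2
If s mol/L dissolves here, [Sr^2+] = 3s, [PO4^3-] = 0.062 + 2s ≈ 0.062 (Ksp is small, so little additional dissolves).
Ksp ≈ (3s)^3 × (0.062)^2
s = 1.9 x 10^-9 M
Check: 2s = 3.8 × 10^-9 ≪ 0.062, so the approximation is valid.

1.9 x 10^-9 M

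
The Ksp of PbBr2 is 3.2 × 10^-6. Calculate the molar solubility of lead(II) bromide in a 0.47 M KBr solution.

PbBr2(s) ⇌ Pb^2+ + 2 Br^-
Ksp = [Pb^2+][Br^-]^2
Let s = moles of PbBr2 that dissolve per litre. [Pb^2+] = s, [Br^-] = 0.47 + 2s ≈ 0.47 (common-ion effect: Br^- is already 0.47 M).
Ksp ≈ s × (0.47)^2
s = 1.4 × 10^-5 M
Check: 2s = 2.9 × 10^-5 ≪ 0.47, so the approximation is valid.

1.4 x 10^-5 M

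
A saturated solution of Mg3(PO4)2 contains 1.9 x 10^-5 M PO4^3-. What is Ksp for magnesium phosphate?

Mg3(PO4)2(s) <=> 3 Mg^2+ + 2 PO4^3-
Stoichiometry gives [Mg^2+] = (3/2)[PO4^3-] = 2.85 × 10^-5 M.
Ksp = [Mg^2+]^3[PO4^3-]^2
Ksp = (2.85 × 10^-5)^3 × (1.9 x 10^-5)^2 = 8.4 x 10^-24

Ksp = 8.4 × 10^-24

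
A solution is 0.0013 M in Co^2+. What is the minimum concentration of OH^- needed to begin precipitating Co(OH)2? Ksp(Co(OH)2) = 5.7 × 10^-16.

Co(OH)2(s) ⇌ Co^2+(aq) + 2 OH^-(aq)
Ksp = [Co^2+][OH^-]^2
Precipitation begins when Q = Ksp. With [Co^2+] = 0.0013 M:
5.7 × 10^-16 = (0.0013) × [OH^-]^2
[OH^-] = (5.7 × 10^-16 / 1.3 x 10^-3)^(1/2) = 6.6 × 10^-7 M

[OH^-] ≈ 6.6 x 10^-7 M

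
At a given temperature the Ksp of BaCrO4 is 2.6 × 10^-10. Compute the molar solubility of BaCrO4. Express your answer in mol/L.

s ≈ 1.6 × 10^-5 M

BaCrO4(s) ⇌ Ba^2+ + CrO4^2-
Ksp = [Ba^2+][CrO4^2-]
For each mole of BaCrO4 that dissolves: [Ba^2+] = s, [CrO4^2-] = s.
Ksp = s × s = s^2
s = (2.6 × 10^-10)^(1/2) = 1.6 × 10^-5 M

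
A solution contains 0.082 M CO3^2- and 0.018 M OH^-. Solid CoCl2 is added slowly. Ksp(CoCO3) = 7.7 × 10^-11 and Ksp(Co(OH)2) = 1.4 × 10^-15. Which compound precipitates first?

Co(OH)2

Each salt begins to precipitate when Q = Ksp, i.e. when [Co^2+] reaches its threshold.
For CoCO3: 7.7 × 10^-11 = 0.082 × [Co^2+]  ⇒  [Co^2+] = 9.4 × 10^-10 M.
For Co(OH)2: 1.4 × 10^-15 = (0.018)^2 × [Co^2+]  ⇒  [Co^2+] = 4.3 x 10^-12 M.
The salt with the lower threshold [Co^2+] precipitates first: Co(OH)2.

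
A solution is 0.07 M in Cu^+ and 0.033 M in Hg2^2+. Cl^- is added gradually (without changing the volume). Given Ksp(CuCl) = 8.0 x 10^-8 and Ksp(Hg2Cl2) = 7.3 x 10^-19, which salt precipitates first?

Precipitation of each salt starts when its ion product equals its Ksp.
For CuCl: 8.0 x 10^-8 = 0.07 × [Cl^-]  ⇒  [Cl^-] = 1.1 x 10^-6 M.
For Hg2Cl2: 7.3 x 10^-19 = 0.033 × [Cl^-]^2  ⇒  [Cl^-] = 4.7 x 10^-9 M.
The salt with the lower threshold [Cl^-] precipitates first: Hg2Cl2.

Hg2Cl2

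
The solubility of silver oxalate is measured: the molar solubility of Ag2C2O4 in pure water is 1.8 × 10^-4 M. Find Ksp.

Ksp = 2.3 × 10^-11

Ag2C2O4(s) ⇌ 2 Ag^+ + C2O4^2-
Let s = molar solubility. Then [Ag^+] = 2s and [C2O4^2-] = s.
Ksp = [Ag^+]^2[C2O4^2-]
Substituting: Ksp = (2s)^2s = 4s^3
Ksp = 4 × (1.8 × 10^-4)^3 = 2.3 × 10^-11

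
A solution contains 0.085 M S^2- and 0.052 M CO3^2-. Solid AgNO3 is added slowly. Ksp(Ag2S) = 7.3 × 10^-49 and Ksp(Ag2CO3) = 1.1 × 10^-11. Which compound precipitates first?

Precipitation of each salt starts when its ion product equals its Ksp.
For Ag2S: 7.3 × 10^-49 = 0.085 × [Ag^+]^2  ⇒  [Ag^+] = 2.9 × 10^-24 M.
For Ag2CO3: 1.1 × 10^-11 = 0.052 × [Ag^+]^2  ⇒  [Ag^+] = 1.5 × 10^-5 M.
The salt with the lower threshold [Ag^+] precipitates first: Ag2S.

Ag2S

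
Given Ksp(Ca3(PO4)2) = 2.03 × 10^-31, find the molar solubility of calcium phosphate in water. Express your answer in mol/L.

2.85 × 10^-7 M

Ca3(PO4)2(s) ⇌ 3 Ca^2+(aq) + 2 PO4^3-(aq)
Ksp = [Ca^2+]^3[PO4^3-]^2
If s mol/L of Ca3(PO4)2 dissolves, [Ca^2+] = 3s and [PO4^3-] = 2s.
So Ksp = (3s)^3 × (2s)^2 = 108s^5
s^5 = 2.03 × 10^-31 / 108, so s = 2.85 × 10^-7 M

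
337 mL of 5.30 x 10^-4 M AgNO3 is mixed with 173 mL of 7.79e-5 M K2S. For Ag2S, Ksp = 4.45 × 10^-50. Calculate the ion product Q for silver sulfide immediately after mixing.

Total volume = 337 + 173 = 510 mL.
[Ag^+] = 5.30 x 10^-4 × (337/510) = 3.502 x 10^-4 M
[S^2-] = 7.79 × 10^-5 × (173/510) = 2.642 × 10^-5 M
Ag2S(s) <=> 2 Ag^+ + S^2-, so Q = [Ag^+]^2[S^2-]
Q = (3.502 x 10^-4)^2(2.642 × 10^-5) = 3.24 × 10^-12
Q > Ksp, so Ag2S will precipitate.

Q = 3.24 x 10^-12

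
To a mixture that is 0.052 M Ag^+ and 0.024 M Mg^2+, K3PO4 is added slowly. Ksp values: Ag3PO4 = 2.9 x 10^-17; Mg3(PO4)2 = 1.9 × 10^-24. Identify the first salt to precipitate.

Each salt begins to precipitate when Q = Ksp, i.e. when [PO4^3-] reaches its threshold.
For Ag3PO4: 2.9 x 10^-17 = (0.052)^3 × [PO4^3-]  ⇒  [PO4^3-] = 2.1 × 10^-13 M.
For Mg3(PO4)2: 1.9 × 10^-24 = (0.024)^3 × [PO4^3-]^2  ⇒  [PO4^3-] = 3.7 × 10^-10 M.
The salt with the lower threshold [PO4^3-] precipitates first: Ag3PO4.

Ag3PO4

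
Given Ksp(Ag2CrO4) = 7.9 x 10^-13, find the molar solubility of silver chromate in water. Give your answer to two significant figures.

s ≈ 5.8 x 10^-5 M

Ag2CrO4(s) ⇌ 2 Ag^+(aq) + CrO4^2-(aq)
Ksp = [Ag^+]^2[CrO4^2-]
If s mol/L of Ag2CrO4 dissolves, [Ag^+] = 2s and [CrO4^2-] = s.
Substituting: Ksp = (2s)^2s = 4s^3
s^3 = 7.9 x 10^-13 / 4, so s = 5.8 x 10^-5 M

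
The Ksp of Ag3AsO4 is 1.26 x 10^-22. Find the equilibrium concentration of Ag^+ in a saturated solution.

[Ag^+] ≈ 4.41 × 10^-6 M

Ag3AsO4(s) ⇌ 3 Ag^+ + AsO4^3-
Ksp = [Ag^+]^3[AsO4^3-]
With molar solubility s: [Ag^+] = 3s, [AsO4^3-] = s.
So Ksp = (3s)^3 × s = 27s^4
s^4 = 1.26 x 10^-22 / 27, so s = 1.470 × 10^-6 M
[Ag^+] = 3s = 4.41 x 10^-6 M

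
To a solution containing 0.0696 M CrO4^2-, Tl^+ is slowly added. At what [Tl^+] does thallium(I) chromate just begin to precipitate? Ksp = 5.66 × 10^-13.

2.85e-6 M

Tl2CrO4(s) ⇌ 2 Tl^+(aq) + CrO4^2-(aq)
Ksp = [Tl^+]^2[CrO4^2-]
Precipitation begins when Q = Ksp. With [CrO4^2-] = 0.0696 M:
5.66 × 10^-13 = (0.0696) × [Tl^+]^2
[Tl^+] = (5.66 × 10^-13 / 6.96 x 10^-2)^(1/2) = 2.85 x 10^-6 M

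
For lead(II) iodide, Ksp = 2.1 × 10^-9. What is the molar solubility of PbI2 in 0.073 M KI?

PbI2(s) ⇌ Pb^2+(aq) + 2 I^-(aq)
Ksp = [Pb^2+][I^-]^2
Let s be the molar solubility in this solution. [Pb^2+] = s, [I^-] = 0.073 + 2s ≈ 0.073 (Ksp is small, so little additional dissolves).
Ksp ≈ s × (0.073)^2
s = 3.9 x 10^-7 M
Check: 2s = 7.9 × 10^-7 ≪ 0.073, so the approximation is valid.

s = 3.9 × 10^-7 M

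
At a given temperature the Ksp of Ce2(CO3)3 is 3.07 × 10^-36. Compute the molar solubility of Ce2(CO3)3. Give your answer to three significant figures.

Ce2(CO3)3(s) <=> 2 Ce^3+ + 3 CO3^2-
Ksp = [Ce^3+]^2[CO3^2-]^3
Let s = molar solubility. Then [Ce^3+] = 2s and [CO3^2-] = 3s.
So Ksp = (2s)^2 × (3s)^3 = 108s^5
s^5 = 3.07 × 10^-36 / 108, so s = 3.10 x 10^-8 M

3.10 x 10^-8 M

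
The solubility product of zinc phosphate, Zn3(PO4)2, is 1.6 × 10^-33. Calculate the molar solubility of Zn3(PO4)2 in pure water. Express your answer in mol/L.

Zn3(PO4)2(s) ⇌ 3 Zn^2+ + 2 PO4^3-
Ksp = [Zn^2+]^3[PO4^3-]^2
Let s = molar solubility. Then [Zn^2+] = 3s and [PO4^3-] = 2s.
So Ksp = (3s)^3 × (2s)^2 = 108s^5
s^5 = 1.6 × 10^-33 / 108, so s = 1.1 × 10^-7 M

s ≈ 1.1 × 10^-7 M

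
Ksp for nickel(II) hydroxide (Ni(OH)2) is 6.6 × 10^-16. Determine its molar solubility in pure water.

5.5 × 10^-6 M

Ni(OH)2(s) ⇌ Ni^2+(aq) + 2 OH^-(aq)
Ksp = [Ni^2+][OH^-]^2
For each mole of Ni(OH)2 that dissolves: [Ni^2+] = s, [OH^-] = 2s.
Ksp = s(2s)^2 = 4s^3
s^3 = 6.6 × 10^-16 / 4, so s = 5.5 × 10^-6 M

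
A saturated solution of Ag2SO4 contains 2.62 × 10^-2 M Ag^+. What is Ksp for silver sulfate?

Ksp ≈ 8.99 x 10^-6

Ag2SO4(s) ⇌ 2 Ag^+ + SO4^2-
Stoichiometry gives [SO4^2-] = (1/2)[Ag^+] = 1.310 × 10^-2 M.
Ksp = [Ag^+]^2[SO4^2-]
Ksp = (2.62 x 10^-2)^2 × 1.310 × 10^-2 = 8.99 × 10^-6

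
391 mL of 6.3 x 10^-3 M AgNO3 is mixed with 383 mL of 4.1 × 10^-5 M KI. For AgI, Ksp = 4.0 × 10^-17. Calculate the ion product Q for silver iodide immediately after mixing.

Total volume = 391 + 383 = 774 mL.
[Ag^+] = 6.3 x 10^-3 × (391/774) = 3.18 x 10^-3 M
[I^-] = 4.1 x 10^-5 × (383/774) = 2.03 × 10^-5 M
AgI(s) <=> Ag^+(aq) + I^-(aq), so Q = [Ag^+][I^-]
Q = (3.18 × 10^-3)(2.03 × 10^-5) = 6.5 x 10^-8
Q > Ksp, so AgI will precipitate.

6.5 × 10^-8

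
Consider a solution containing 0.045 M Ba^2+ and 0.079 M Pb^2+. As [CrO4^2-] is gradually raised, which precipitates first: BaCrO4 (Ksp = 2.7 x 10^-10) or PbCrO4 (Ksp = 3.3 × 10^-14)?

Each salt begins to precipitate when Q = Ksp, i.e. when [CrO4^2-] reaches its threshold.
For BaCrO4: 2.7 x 10^-10 = 0.045 × [CrO4^2-]  ⇒  [CrO4^2-] = 6.0 × 10^-9 M.
For PbCrO4: 3.3 × 10^-14 = 0.079 × [CrO4^2-]  ⇒  [CrO4^2-] = 4.2 x 10^-13 M.
The salt with the lower threshold [CrO4^2-] precipitates first: PbCrO4.

PbCrO4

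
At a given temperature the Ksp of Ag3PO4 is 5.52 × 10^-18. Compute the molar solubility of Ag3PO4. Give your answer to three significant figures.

Ag3PO4(s) <=> 3 Ag^+(aq) + PO4^3-(aq)
Ksp = [Ag^+]^3[PO4^3-]
With molar solubility s: [Ag^+] = 3s, [PO4^3-] = s.
Substituting: Ksp = (3s)^3s = 27s^4
s = (5.52 × 10^-18 / 27)^(1/4) = 2.13 × 10^-5 M

2.13e-5 M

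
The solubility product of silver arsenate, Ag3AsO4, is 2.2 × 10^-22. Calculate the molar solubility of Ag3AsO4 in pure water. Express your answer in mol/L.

s ≈ 1.7 × 10^-6 M

Ag3AsO4(s) ⇌ 3 Ag^+(aq) + AsO4^3-(aq)
Ksp = [Ag^+]^3[AsO4^3-]
If s mol/L of Ag3AsO4 dissolves, [Ag^+] = 3s and [AsO4^3-] = s.
Ksp = (3s)^3s = 27s^4
Solving, s = (2.2 × 10^-22/27)^(1/4) = 1.7 × 10^-6 M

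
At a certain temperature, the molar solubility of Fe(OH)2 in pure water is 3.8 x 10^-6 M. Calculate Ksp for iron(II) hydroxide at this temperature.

Fe(OH)2(s) ⇌ Fe^2+ + 2 OH^-
If s mol/L of Fe(OH)2 dissolves, [Fe^2+] = s and [OH^-] = 2s.
Ksp = [Fe^2+][OH^-]^2
Ksp = s(2s)^2 = 4s^3
With s = 3.8 × 10^-6: Ksp = 2.2 × 10^-16

Ksp = 2.2 x 10^-16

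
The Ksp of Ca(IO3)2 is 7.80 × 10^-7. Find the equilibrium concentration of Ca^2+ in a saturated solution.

Ca(IO3)2(s) ⇌ Ca^2+(aq) + 2 IO3^-(aq)
Ksp = [Ca^2+][IO3^-]^2
For each mole of Ca(IO3)2 that dissolves: [Ca^2+] = s, [IO3^-] = 2s.
Substituting: Ksp = s(2s)^2 = 4s^3
s = (7.80 × 10^-7 / 4)^(1/3) = 5.799 x 10^-3 M
[Ca^2+] = s = 5.80 × 10^-3 M

[Ca^2+] = 5.80 × 10^-3 M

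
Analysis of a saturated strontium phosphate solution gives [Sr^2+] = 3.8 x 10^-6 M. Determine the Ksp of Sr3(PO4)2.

Ksp = 3.5 x 10^-28

Sr3(PO4)2(s) ⇌ 3 Sr^2+ + 2 PO4^3-
Stoichiometry gives [PO4^3-] = (2/3)[Sr^2+] = 2.53 × 10^-6 M.
Ksp = [Sr^2+]^3[PO4^3-]^2
Ksp = (3.8 x 10^-6)^3 × (2.53 x 10^-6)^2 = 3.5 × 10^-28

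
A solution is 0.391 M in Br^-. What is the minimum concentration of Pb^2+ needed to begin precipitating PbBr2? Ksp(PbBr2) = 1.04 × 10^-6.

[Pb^2+] ≈ 6.80e-6 M

PbBr2(s) ⇌ Pb^2+(aq) + 2 Br^-(aq)
Ksp = [Pb^2+][Br^-]^2
Precipitation begins when Q = Ksp. With [Br^-] = 0.391 M:
1.04 × 10^-6 = (0.391)^2 × [Pb^2+]
[Pb^2+] = (1.04 × 10^-6 / 1.529 × 10^-1) = 6.80 x 10^-6 M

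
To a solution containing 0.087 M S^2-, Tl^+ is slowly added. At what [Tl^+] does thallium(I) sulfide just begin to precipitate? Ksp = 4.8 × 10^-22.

Tl2S(s) ⇌ 2 Tl^+ + S^2-
Ksp = [Tl^+]^2[S^2-]
Precipitation begins when Q = Ksp. With [S^2-] = 0.087 M:
4.8 × 10^-22 = (0.087) × [Tl^+]^2
[Tl^+] = (4.8 × 10^-22 / 8.7 × 10^-2)^(1/2) = 7.4 × 10^-11 M

[Tl^+] ≈ 7.4e-11 M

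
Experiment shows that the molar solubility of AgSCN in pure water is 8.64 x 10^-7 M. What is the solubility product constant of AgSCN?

AgSCN(s) ⇌ Ag^+(aq) + SCN^-(aq)
If s mol/L of AgSCN dissolves, [Ag^+] = s and [SCN^-] = s.
Ksp = [Ag^+][SCN^-]
Ksp = s^2
Ksp = (8.64 × 10^-7)^2 = 7.46 × 10^-13

7.46 × 10^-13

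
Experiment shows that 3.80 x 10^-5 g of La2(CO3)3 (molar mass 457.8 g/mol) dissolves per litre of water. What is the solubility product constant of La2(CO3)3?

Ksp ≈ 4.26e-34

Molar solubility s = (3.80 × 10^-5 g/L) / (457.8 g/mol) = 8.301 × 10^-8 M.
La2(CO3)3(s) ⇌ 2 La^3+(aq) + 3 CO3^2-(aq)
With molar solubility s: [La^3+] = 2s, [CO3^2-] = 3s.
Ksp = [La^3+]^2[CO3^2-]^3
Ksp = (2s)^2(3s)^3 = 108s^5
Ksp = 108 × (8.301 × 10^-8)^5 = 4.26 × 10^-34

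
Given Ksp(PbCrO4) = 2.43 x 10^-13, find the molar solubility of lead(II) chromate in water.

PbCrO4(s) <=> Pb^2+ + CrO4^2-
Ksp = [Pb^2+][CrO4^2-]
With molar solubility s: [Pb^2+] = s, [CrO4^2-] = s.
Ksp = s × s = s^2
s = (2.43 x 10^-13)^(1/2) = 4.93 × 10^-7 M

s ≈ 4.93 x 10^-7 M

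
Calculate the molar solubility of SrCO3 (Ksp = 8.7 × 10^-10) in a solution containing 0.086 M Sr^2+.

1.0e-8 M

SrCO3(s) ⇌ Sr^2+ + CO3^2-
Ksp = [Sr^2+][CO3^2-]
Let s = moles of SrCO3 that dissolve per litre. [Sr^2+] = 0.086 + s ≈ 0.086, [CO3^2-] = s (Ksp is small, so little additional dissolves).
Ksp ≈ 0.086 × s
s = 1.0 x 10^-8 M
Check: s = 1.0 × 10^-8 ≪ 0.086, so the approximation is valid.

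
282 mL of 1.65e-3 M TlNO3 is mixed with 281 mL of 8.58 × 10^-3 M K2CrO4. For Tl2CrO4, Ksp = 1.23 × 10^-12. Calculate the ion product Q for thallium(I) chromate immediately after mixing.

2.93 x 10^-9

Total volume = 282 + 281 = 563 mL.
[Tl^+] = 1.65 × 10^-3 × (282/563) = 8.265 x 10^-4 M
[CrO4^2-] = 8.58 × 10^-3 × (281/563) = 4.282 × 10^-3 M
Tl2CrO4(s) ⇌ 2 Tl^+(aq) + CrO4^2-(aq), so Q = [Tl^+]^2[CrO4^2-]
Q = (8.265 × 10^-4)^2(4.282 × 10^-3) = 2.93 x 10^-9
Q > Ksp, so Tl2CrO4 will precipitate.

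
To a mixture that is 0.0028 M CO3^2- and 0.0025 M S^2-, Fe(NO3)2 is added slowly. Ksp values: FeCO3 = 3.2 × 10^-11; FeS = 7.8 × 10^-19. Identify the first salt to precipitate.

FeS

Precipitation of each salt starts when its ion product equals its Ksp.
For FeCO3: 3.2 × 10^-11 = 0.0028 × [Fe^2+]  ⇒  [Fe^2+] = 1.1 × 10^-8 M.
For FeS: 7.8 × 10^-19 = 0.0025 × [Fe^2+]  ⇒  [Fe^2+] = 3.1 × 10^-16 M.
The salt with the lower threshold [Fe^2+] precipitates first: FeS.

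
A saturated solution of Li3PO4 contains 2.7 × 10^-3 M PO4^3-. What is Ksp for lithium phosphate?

Ksp = 1.4e-9

Li3PO4(s) <=> 3 Li^+ + PO4^3-
Stoichiometry gives [Li^+] = (3/1)[PO4^3-] = 8.10 × 10^-3 M.
Ksp = [Li^+]^3[PO4^3-]
Ksp = (8.10 × 10^-3)^3 × 2.7 x 10^-3 = 1.4 × 10^-9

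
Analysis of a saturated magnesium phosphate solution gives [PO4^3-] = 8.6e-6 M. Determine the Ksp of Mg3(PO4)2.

1.6e-25

Mg3(PO4)2(s) <=> 3 Mg^2+(aq) + 2 PO4^3-(aq)
Stoichiometry gives [Mg^2+] = (3/2)[PO4^3-] = 1.29 × 10^-5 M.
Ksp = [Mg^2+]^3[PO4^3-]^2
Ksp = (1.29 × 10^-5)^3 × (8.6 x 10^-6)^2 = 1.6 x 10^-25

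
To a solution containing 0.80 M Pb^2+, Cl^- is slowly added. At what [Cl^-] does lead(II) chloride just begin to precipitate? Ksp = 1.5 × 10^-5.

PbCl2(s) <=> Pb^2+ + 2 Cl^-
Ksp = [Pb^2+][Cl^-]^2
Precipitation begins when Q = Ksp. With [Pb^2+] = 0.80 M:
1.5 × 10^-5 = (0.80) × [Cl^-]^2
[Cl^-] = (1.5 × 10^-5 / 8.0 × 10^-1)^(1/2) = 4.3 × 10^-3 M

4.3 × 10^-3 M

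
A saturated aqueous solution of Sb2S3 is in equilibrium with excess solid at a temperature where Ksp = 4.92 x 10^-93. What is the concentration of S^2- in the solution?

Sb2S3(s) ⇌ 2 Sb^3+ + 3 S^2-
Ksp = [Sb^3+]^2[S^2-]^3
For each mole of Sb2S3 that dissolves: [Sb^3+] = 2s, [S^2-] = 3s.
So Ksp = (2s)^2 × (3s)^3 = 108s^5
s = (4.92 x 10^-93 / 108)^(1/5) = 1.354 × 10^-19 M
[S^2-] = 3s = 4.06 x 10^-19 M

4.06 × 10^-19 M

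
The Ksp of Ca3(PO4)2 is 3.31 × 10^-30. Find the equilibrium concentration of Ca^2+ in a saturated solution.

Ca3(PO4)2(s) <=> 3 Ca^2+ + 2 PO4^3-
Ksp = [Ca^2+]^3[PO4^3-]^2
If s mol/L of Ca3(PO4)2 dissolves, [Ca^2+] = 3s and [PO4^3-] = 2s.
Ksp = (3s)^3(2s)^2 = 108s^5
s^5 = 3.31 × 10^-30 / 108, so s = 4.981 x 10^-7 M
[Ca^2+] = 3s = 1.49 x 10^-6 M

[Ca^2+] ≈ 1.49 × 10^-6 M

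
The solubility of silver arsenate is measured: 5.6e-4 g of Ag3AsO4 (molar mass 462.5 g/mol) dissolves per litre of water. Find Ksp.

Ksp ≈ 5.8e-23

Molar solubility s = (5.6 × 10^-4 g/L) / (462.5 g/mol) = 1.21 x 10^-6 M.
Ag3AsO4(s) <=> 3 Ag^+(aq) + AsO4^3-(aq)
With molar solubility s: [Ag^+] = 3s, [AsO4^3-] = s.
Ksp = [Ag^+]^3[AsO4^3-]
Substituting: Ksp = (3s)^3s = 27s^4
With s = 1.21 × 10^-6: Ksp = 5.8 × 10^-23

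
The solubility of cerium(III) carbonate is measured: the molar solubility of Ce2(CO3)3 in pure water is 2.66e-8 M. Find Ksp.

Ce2(CO3)3(s) <=> 2 Ce^3+ + 3 CO3^2-
For each mole of Ce2(CO3)3 that dissolves: [Ce^3+] = 2s, [CO3^2-] = 3s.
Ksp = [Ce^3+]^2[CO3^2-]^3
Substituting: Ksp = (2s)^2(3s)^3 = 108s^5
With s = 2.66 x 10^-8: Ksp = 1.44 × 10^-36

Ksp ≈ 1.44 x 10^-36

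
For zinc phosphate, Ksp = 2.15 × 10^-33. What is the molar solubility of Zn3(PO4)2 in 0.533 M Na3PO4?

Zn3(PO4)2(s) ⇌ 3 Zn^2+(aq) + 2 PO4^3-(aq)
Ksp = [Zn^2+]^3[PO4^3-]^2
If s mol/L dissolves here, [Zn^2+] = 3s, [PO4^3-] = 0.533 + 2s ≈ 0.533 (Ksp is small, so little additional dissolves).
Ksp ≈ (3s)^3 × (0.533)^2
s = 6.54 x 10^-12 M
Check: 2s = 1.3 × 10^-11 ≪ 0.533, so the approximation is valid.

s = 6.54e-12 M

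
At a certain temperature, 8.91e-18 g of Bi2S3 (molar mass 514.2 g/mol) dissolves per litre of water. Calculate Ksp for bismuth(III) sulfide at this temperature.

Molar solubility s = (8.91 × 10^-18 g/L) / (514.2 g/mol) = 1.733 x 10^-20 M.
Bi2S3(s) ⇌ 2 Bi^3+ + 3 S^2-
Let s = molar solubility. Then [Bi^3+] = 2s and [S^2-] = 3s.
Ksp = [Bi^3+]^2[S^2-]^3
So Ksp = (2s)^2 × (3s)^3 = 108s^5
With s = 1.733 × 10^-20: Ksp = 1.69 x 10^-97

1.69e-97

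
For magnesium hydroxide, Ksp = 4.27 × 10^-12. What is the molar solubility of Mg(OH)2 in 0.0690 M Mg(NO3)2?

s = 3.93e-6 M

Mg(OH)2(s) ⇌ Mg^2+ + 2 OH^-
Ksp = [Mg^2+][OH^-]^2
Let s be the molar solubility in this solution. [Mg^2+] = 0.0690 + s ≈ 0.0690, [OH^-] = 2s (Ksp is small, so little additional dissolves).
Ksp ≈ 0.0690 × (2s)^2
s = 3.93 × 10^-6 M
Check: s = 3.9 × 10^-6 ≪ 0.0690, so the approximation is valid.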